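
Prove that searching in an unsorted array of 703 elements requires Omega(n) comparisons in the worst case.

An adversary can always place the target in the last position checked. Until all 703 positions are examined, the target might be in any unchecked position. Therefore 703 comparisons are necessary.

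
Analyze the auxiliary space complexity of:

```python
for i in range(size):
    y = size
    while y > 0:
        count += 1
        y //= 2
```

Space complexity: O(1).
Only a constant amount of auxiliary storage is used; nothing grows with n.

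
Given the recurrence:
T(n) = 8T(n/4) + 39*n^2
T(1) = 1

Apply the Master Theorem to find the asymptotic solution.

a=8, b=4, f(n)=39*n^2. log_4(8) = 1.5 < 2. Case 3: T(n) = O(n^2).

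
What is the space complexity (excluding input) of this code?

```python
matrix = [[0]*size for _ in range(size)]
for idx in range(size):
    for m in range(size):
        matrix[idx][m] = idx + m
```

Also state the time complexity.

Space complexity: O(n^2).
A 2D structure of size n x n is allocated.
Time complexity: O(n^2).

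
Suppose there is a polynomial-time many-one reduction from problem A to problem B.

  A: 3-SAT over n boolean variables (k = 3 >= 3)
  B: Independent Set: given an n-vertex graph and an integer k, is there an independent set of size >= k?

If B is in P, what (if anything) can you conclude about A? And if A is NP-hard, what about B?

A poly-time reduction A <=_p B means any A-instance can be transformed to a B-instance in poly time.
If B is in P: compose the reduction with B's poly-time algorithm to solve A in poly time, so A is in P.
If A is NP-hard: every NP problem reduces to A, which reduces to B; composing reductions, every NP problem reduces to B, so B is NP-hard.
(Here in fact A is NP-complete and B is NP-complete.)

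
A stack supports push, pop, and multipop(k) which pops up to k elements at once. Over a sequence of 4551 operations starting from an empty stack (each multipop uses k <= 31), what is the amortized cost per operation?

Each element is pushed exactly once and popped at most once (whether by pop or as part of a multipop). So the total number of individual pops over the whole sequence is at most the number of pushes, which is at most 4551. Total work <= 2 * 4551, hence O(1) amortized per operation.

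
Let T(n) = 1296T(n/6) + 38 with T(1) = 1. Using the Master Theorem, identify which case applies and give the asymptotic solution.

a=1296, b=6, f(n)=38.
log_6(1296) = 4 > 0.
Since f(n) = O(n^0) is polynomially smaller than n^4, Case 1 applies.
T(n) = Theta(n^4).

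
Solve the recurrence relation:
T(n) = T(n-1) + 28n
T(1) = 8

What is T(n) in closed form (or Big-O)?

Unrolling: T(n) = 8 + 28*(2 + 3 + ... + n) = 8 + 28*(n(n+1)/2 - 1) = O(n^2).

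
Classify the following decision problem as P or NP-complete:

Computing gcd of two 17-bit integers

This problem is in P: the Euclidean algorithm runs in polynomial time in the bit-length.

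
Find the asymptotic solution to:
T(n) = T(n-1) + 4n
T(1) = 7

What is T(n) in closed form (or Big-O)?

Unrolling: T(n) = 7 + 4*(2 + 3 + ... + n) = 7 + 4*(n(n+1)/2 - 1) = O(n^2).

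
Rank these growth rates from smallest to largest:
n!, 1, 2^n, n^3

Ordered by growth rate: 1 < n^3 < 2^n < n!.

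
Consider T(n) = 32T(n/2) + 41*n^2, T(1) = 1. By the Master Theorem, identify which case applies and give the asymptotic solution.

a=32, b=2, f(n)=41*n^2.
log_2(32) = 5 > 2.
Since f(n) = O(n^2) is polynomially smaller than n^5, Case 1 applies.
T(n) = Theta(n^5).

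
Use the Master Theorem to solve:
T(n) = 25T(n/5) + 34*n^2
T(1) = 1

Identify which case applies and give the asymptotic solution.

a=25, b=5, f(n)=34*n^2.
log_5(25) = 2, so n^(log_b(a)) = n^2.
f(n) = Theta(n^2), so Case 2 applies.
T(n) = Theta(n^2 log n).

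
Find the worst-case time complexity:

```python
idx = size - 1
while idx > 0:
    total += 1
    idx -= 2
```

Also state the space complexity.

Time complexity: O(n).
Space complexity: O(1).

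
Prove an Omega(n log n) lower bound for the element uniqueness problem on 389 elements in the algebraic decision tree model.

In the algebraic decision tree model, element uniqueness on 389 elements is equivalent to determining which cell of an arrangement of C(389,2) = 75466 hyperplanes x_i = x_j contains the input point. Ben-Or's theorem shows this requires Omega(n log n).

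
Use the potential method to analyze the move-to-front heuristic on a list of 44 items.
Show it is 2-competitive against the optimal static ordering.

Let Phi = number of inversions between the MTF list and the optimal static list (0 <= Phi <= C(44,2)). Accessing an element at MTF position k and optimal position j: the move-to-front destroys all k-1 inversions in front of it that are not in front in optimal (>= k-j of them) and creates at most j-1 new ones. Amortized cost <= k + (j-1) - (k-j) = 2j - 1 <= 2 * optimal cost.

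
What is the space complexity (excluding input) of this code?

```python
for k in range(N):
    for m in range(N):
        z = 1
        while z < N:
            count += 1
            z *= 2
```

Space complexity: O(1).
Only a constant amount of auxiliary storage is used; nothing grows with n.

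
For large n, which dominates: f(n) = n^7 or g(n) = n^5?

f(n) = n^7 grows faster: n^7/n^5 = n^2 -> infinity.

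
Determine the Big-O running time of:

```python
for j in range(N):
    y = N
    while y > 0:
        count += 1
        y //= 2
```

Time complexity: O(n log n).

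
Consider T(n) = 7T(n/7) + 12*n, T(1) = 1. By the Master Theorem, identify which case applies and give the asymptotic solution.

a=7, b=7, f(n)=12*n.
log_7(7) = 1, so n^(log_b(a)) = n.
f(n) = Theta(n), so Case 2 applies.
T(n) = Theta(n log n).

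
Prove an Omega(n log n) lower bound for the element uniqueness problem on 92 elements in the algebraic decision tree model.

In the algebraic decision tree model, element uniqueness on 92 elements is equivalent to determining which cell of an arrangement of C(92,2) = 4186 hyperplanes x_i = x_j contains the input point. Ben-Or's theorem shows this requires Omega(n log n).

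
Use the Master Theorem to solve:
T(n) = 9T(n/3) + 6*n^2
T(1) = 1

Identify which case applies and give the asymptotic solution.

a=9, b=3, f(n)=6*n^2.
log_3(9) = 2, so n^(log_b(a)) = n^2.
f(n) = Theta(n^2), so Case 2 applies.
T(n) = Theta(n^2 log n).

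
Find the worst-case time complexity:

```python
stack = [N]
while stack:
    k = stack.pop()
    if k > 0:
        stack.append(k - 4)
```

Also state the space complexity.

Time complexity: O(n).
Space complexity: O(1).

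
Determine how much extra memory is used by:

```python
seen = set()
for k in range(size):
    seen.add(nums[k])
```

Space complexity: O(n).
Auxiliary storage grows linearly with the input size n in the worst case.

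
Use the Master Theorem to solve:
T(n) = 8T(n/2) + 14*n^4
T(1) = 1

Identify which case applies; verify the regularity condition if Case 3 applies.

a=8, b=2, f(n)=14*n^4.
log_2(8) = 3 < 4.
f(n) = Omega(n^(3+epsilon)) for some epsilon > 0, so Case 3 is the candidate.
Regularity: a*f(n/b) = 8*14*(n/2)^4 = (8/16)*14*n^4 <= c*f(n) with c = 8/16 < 1. Satisfied.
Case 3: T(n) = Theta(n^4).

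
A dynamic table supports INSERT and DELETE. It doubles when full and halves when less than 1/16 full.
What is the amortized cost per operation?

Using potential function Phi = |2*num_items - table_size| when load > 1/2, and Phi = table_size/2 - num_items otherwise. The gap of 1/16 vs 1/2 for shrinking prevents thrashing. Both insert and delete have O(1) amortized cost.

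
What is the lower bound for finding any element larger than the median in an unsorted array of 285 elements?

To find an element larger than the median of 285 elements, we must see Omega(n) elements. Without seeing enough elements, an adversary can make any unseen element the median.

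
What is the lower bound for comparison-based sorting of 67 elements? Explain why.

A comparison-based sorting algorithm corresponds to a decision tree. With 67! possible permutations, the tree has 67! leaves. The height is at least log_2(67!) = Omega(n log n) by Stirling's approximation.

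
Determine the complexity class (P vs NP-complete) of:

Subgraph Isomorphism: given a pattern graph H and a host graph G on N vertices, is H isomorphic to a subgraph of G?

This problem is NP-complete: generalizes Clique and Hamiltonian Path (pattern size is part of the input).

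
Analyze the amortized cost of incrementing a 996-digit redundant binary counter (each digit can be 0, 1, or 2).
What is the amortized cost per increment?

A redundant counter on 996 digits allows digit values 0, 1, 2. Increment adds 1 to the least significant digit and carries any 2 to a 0 plus +1 on the next digit. With potential Phi = (number of 2-digits), each increment does O(1) actual work plus a chain of carries, each of which decreases Phi by 1. Amortized O(1).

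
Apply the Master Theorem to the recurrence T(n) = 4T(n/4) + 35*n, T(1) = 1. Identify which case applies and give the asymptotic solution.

a=4, b=4, f(n)=35*n.
log_4(4) = 1, so n^(log_b(a)) = n.
f(n) = Theta(n), so Case 2 applies.
T(n) = Theta(n log n).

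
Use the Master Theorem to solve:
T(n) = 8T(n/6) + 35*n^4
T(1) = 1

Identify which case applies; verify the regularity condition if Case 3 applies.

a=8, b=6, f(n)=35*n^4.
log_6(8) = 1.161 < 4.
f(n) = Omega(n^(1.161+epsilon)) for some epsilon > 0, so Case 3 is the candidate.
Regularity: a*f(n/b) = 8*35*(n/6)^4 = (8/1296)*35*n^4 <= c*f(n) with c = 8/1296 < 1. Satisfied.
Case 3: T(n) = Theta(n^4).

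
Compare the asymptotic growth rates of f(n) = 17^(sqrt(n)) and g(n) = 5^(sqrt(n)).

f(n) = 17^(sqrt(n)) grows faster: ratio is (17/5)^(sqrt(n)) -> infinity since 17/5 > 1.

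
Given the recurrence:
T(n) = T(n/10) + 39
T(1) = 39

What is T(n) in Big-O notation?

Each step divides n by 10 and adds 39. After log_10(n) steps, T(n) = O(log n).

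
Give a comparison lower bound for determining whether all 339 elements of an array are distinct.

In the algebraic decision-tree model, the YES region for element distinctness on 339 elements has 339! connected components (one per ordering). Ben-Or's theorem then gives a lower bound of Omega(log(n!)) = Omega(n log n).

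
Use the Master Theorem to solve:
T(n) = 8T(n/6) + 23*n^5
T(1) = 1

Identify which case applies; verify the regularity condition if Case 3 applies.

a=8, b=6, f(n)=23*n^5.
log_6(8) = 1.161 < 5.
f(n) = Omega(n^(1.161+epsilon)) for some epsilon > 0, so Case 3 is the candidate.
Regularity: a*f(n/b) = 8*23*(n/6)^5 = (8/7776)*23*n^5 <= c*f(n) with c = 8/7776 < 1. Satisfied.
Case 3: T(n) = Theta(n^5).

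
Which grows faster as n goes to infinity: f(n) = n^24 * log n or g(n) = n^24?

f(n) = n^24 * log n grows faster: extra log n factor -> infinity.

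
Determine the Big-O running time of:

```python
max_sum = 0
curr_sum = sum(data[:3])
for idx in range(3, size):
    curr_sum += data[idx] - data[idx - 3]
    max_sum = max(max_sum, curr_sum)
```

Time complexity: O(n).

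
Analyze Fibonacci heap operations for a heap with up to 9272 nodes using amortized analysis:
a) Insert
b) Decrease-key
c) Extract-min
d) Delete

Fibonacci heaps use lazy consolidation. Potential function Phi = t + 2m (t = number of trees, m = marked nodes).
- Insert: O(1) actual, Delta Phi = +1 (one new tree) => O(1) amortized.
- Decrease-key: with c cascading cuts, actual cost is O(c); Delta Phi <= c - 2(c-1) + 2 = 4 - c (c new trees; >= c-1 marks cleared; <= 1 new mark). Amortized O(c) + (4 - c) = O(1).
- Extract-min: O(D(n) + t) actual; consolidation drops t to <= D(n)+1, so Delta Phi pays for the t term. D(n) = O(log n) for n = 9272 => O(log n) amortized.
- Delete: decrease-key to -inf then extract-min = O(log n).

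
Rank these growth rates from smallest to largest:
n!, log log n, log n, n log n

Ordered by growth rate: log log n < log n < n log n < n!.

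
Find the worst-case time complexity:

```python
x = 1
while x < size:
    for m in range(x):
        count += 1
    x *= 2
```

Time complexity: O(n).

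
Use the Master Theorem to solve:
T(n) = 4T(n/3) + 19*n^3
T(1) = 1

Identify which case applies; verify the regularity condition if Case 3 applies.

a=4, b=3, f(n)=19*n^3.
log_3(4) = 1.262 < 3.
f(n) = Omega(n^(1.262+epsilon)) for some epsilon > 0, so Case 3 is the candidate.
Regularity: a*f(n/b) = 4*19*(n/3)^3 = (4/27)*19*n^3 <= c*f(n) with c = 4/27 < 1. Satisfied.
Case 3: T(n) = Theta(n^3).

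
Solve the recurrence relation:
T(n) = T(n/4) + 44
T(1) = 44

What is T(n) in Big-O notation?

Each step divides n by 4 and adds 44. After log_4(n) steps, T(n) = O(log n).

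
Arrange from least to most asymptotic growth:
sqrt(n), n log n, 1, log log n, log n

Ordered by growth rate: 1 < log log n < log n < sqrt(n) < n log n.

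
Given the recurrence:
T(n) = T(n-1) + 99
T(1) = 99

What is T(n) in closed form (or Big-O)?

Unrolling: T(n) = T(n-1) + 99 = T(n-2) + 2*99 = ... = T(1) + (n-1)*99 = 99 + (n-1)*99 = 99n.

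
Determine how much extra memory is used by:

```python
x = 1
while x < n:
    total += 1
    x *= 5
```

Space complexity: O(1).
Only a constant amount of auxiliary storage is used; nothing grows with n.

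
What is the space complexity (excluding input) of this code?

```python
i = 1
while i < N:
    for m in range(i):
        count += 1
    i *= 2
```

Space complexity: O(1).
Only a constant amount of auxiliary storage is used; nothing grows with n.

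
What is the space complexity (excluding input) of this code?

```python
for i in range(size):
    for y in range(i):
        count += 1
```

Space complexity: O(1).
Only a constant amount of auxiliary storage is used; nothing grows with n.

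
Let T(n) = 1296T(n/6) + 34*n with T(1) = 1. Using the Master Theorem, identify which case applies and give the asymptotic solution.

a=1296, b=6, f(n)=34*n.
log_6(1296) = 4 > 1.
Since f(n) = O(n^1) is polynomially smaller than n^4, Case 1 applies.
T(n) = Theta(n^4).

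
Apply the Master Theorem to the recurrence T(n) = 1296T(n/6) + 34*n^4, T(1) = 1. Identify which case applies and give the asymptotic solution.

a=1296, b=6, f(n)=34*n^4.
log_6(1296) = 4, so n^(log_b(a)) = n^4.
f(n) = Theta(n^4), so Case 2 applies.
T(n) = Theta(n^4 log n).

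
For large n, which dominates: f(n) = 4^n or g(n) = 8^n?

g(n) = 8^n grows faster: (8/4)^n -> infinity since 8/4 > 1.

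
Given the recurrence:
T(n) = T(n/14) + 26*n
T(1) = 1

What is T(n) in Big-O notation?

Geometric series: 26*n*(1 + 1/14 + 1/14^2 + ...) = O(n). T(n) = O(n).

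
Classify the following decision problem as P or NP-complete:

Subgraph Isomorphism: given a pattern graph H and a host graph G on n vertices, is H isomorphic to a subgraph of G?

This problem is NP-complete: generalizes Clique and Hamiltonian Path (pattern size is part of the input).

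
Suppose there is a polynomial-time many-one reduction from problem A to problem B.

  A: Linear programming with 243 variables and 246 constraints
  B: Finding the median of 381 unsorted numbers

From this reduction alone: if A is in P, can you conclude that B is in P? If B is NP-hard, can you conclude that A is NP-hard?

A poly-time reduction A <=_p B transfers tractability DOWN (B easy => A easy) and hardness UP (A hard => B hard), not the reverse.
From A in P, the reduction alone does NOT give B in P: any problem in P trivially reduces to SAT, yet SAT is not known to be in P.
From B NP-hard, the reduction alone does NOT give A NP-hard: again, easy problems reduce to hard ones.
(Here in fact A is P and B is P.)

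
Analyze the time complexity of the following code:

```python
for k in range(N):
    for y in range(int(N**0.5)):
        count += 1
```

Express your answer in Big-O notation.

Time complexity: O(n * sqrt(n)).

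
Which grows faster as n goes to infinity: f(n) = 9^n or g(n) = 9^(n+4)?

f(n) = 9^n and g(n) = 9^(n+4) are Theta of each other: 9^(n+4) = 9^4 * 9^n = Theta(9^n).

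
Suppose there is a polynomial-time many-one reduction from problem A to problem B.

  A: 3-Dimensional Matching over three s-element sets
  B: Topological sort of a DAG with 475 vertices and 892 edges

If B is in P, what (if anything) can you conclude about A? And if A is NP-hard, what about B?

A poly-time reduction A <=_p B means any A-instance can be transformed to a B-instance in poly time.
If B is in P: compose the reduction with B's poly-time algorithm to solve A in poly time, so A is in P.
If A is NP-hard: every NP problem reduces to A, which reduces to B; composing reductions, every NP problem reduces to B, so B is NP-hard.
(Here in fact A is NP-complete and B is in P, so no such reduction is known -- its existence would imply P = NP; the analysis concerns only what the assumed reduction would or would not let you conclude.)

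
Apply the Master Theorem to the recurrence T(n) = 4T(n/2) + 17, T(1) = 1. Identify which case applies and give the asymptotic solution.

a=4, b=2, f(n)=17.
log_2(4) = 2 > 0.
Since f(n) = O(n^0) is polynomially smaller than n^2, Case 1 applies.
T(n) = Theta(n^2).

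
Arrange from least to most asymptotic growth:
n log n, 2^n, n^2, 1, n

Ordered by growth rate: 1 < n < n log n < n^2 < 2^n.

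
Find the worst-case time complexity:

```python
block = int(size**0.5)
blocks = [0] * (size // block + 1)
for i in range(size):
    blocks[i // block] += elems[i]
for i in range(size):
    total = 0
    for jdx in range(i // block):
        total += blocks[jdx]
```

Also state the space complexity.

Time complexity: O(n * sqrt(n)).
Space complexity: O(sqrt(n)).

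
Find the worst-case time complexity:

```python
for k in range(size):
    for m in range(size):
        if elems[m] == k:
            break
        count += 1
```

Time complexity: O(n^2).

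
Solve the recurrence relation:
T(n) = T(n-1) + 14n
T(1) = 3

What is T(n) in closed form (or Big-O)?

Unrolling: T(n) = 3 + 14*(2 + 3 + ... + n) = 3 + 14*(n(n+1)/2 - 1) = O(n^2).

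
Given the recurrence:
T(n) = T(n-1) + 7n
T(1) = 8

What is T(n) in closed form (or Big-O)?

Unrolling: T(n) = 8 + 7*(2 + 3 + ... + n) = 8 + 7*(n(n+1)/2 - 1) = O(n^2).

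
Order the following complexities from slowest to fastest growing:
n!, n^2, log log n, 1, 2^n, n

Ordered by growth rate: 1 < log log n < n < n^2 < 2^n < n!.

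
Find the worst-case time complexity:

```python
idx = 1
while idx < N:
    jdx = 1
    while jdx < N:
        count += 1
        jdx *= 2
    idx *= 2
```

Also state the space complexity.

Time complexity: O(log^2 n).
Space complexity: O(1).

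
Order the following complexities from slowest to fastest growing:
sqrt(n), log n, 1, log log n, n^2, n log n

Ordered by growth rate: 1 < log log n < log n < sqrt(n) < n log n < n^2.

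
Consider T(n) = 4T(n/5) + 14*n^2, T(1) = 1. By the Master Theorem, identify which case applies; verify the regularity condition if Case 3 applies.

a=4, b=5, f(n)=14*n^2.
log_5(4) = 0.8614 < 2.
f(n) = Omega(n^(0.8614+epsilon)) for some epsilon > 0, so Case 3 is the candidate.
Regularity: a*f(n/b) = 4*14*(n/5)^2 = (4/25)*14*n^2 <= c*f(n) with c = 4/25 < 1. Satisfied.
Case 3: T(n) = Theta(n^2).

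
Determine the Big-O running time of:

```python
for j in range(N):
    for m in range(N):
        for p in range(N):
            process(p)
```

Time complexity: O(n^3).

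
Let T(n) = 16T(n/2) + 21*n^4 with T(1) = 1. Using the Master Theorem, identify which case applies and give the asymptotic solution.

a=16, b=2, f(n)=21*n^4.
log_2(16) = 4, so n^(log_b(a)) = n^4.
f(n) = Theta(n^4), so Case 2 applies.
T(n) = Theta(n^4 log n).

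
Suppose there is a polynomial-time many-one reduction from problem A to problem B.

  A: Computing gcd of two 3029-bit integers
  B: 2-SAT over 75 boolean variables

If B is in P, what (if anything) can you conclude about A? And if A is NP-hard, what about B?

A poly-time reduction A <=_p B means any A-instance can be transformed to a B-instance in poly time.
If B is in P: compose the reduction with B's poly-time algorithm to solve A in poly time, so A is in P.
If A is NP-hard: every NP problem reduces to A, which reduces to B; composing reductions, every NP problem reduces to B, so B is NP-hard.
(Here in fact A is P and B is P.)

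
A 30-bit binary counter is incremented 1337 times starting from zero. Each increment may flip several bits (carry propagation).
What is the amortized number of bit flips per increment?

Bit i flips on every 2^i-th increment, so over 1337 increments bit i flips floor(1337/2^i) times. Summing over i: total flips < 2 * 1337. Amortized: < 2 = O(1) per increment.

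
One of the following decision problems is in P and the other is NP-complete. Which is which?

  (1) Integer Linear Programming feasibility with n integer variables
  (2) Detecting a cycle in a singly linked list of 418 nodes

(1) is NP-complete: ILP feasibility is NP-complete (LP relaxation is in P).
(2) is P: Floyd's tortoise-and-hare runs in O(n) time, O(1) space.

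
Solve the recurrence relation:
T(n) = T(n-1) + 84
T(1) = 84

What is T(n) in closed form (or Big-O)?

Unrolling: T(n) = T(n-1) + 84 = T(n-2) + 2*84 = ... = T(1) + (n-1)*84 = 84 + (n-1)*84 = 84n.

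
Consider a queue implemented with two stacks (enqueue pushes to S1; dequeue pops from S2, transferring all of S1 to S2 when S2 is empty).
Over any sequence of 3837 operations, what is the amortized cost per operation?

Each element is pushed to S1 once, popped once, pushed to S2 once, and popped once: 4 unit operations over its lifetime. Over 3837 operations the total work is O(3837). Amortized O(1) per enqueue/dequeue.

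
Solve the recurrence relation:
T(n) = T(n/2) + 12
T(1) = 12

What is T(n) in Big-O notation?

Each step divides n by 2 and adds 12. After log_2(n) steps, T(n) = O(log n).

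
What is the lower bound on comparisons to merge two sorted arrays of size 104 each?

To merge two sorted arrays of size 104, we need at least 207 comparisons in the worst case. An adversary can force every element to be compared.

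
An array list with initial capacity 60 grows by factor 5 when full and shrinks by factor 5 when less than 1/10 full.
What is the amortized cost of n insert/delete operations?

Using potential function Phi = |5*size - capacity|. Resizing costs are offset by potential release. Amortized O(1) per operation.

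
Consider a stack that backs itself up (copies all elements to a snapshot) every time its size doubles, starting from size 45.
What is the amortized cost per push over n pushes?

Backups occur at sizes 45, 90, 180, ..., copying 45 + 90 + 180 + ... <= 2n elements total (geometric series). Spread over n pushes, the amortized backup cost is O(1) per push.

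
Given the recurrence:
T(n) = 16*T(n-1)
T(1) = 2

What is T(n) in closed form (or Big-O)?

Each step multiplies by 16. T(n) = T(1)*16^(n-1) = 2*16^(n-1).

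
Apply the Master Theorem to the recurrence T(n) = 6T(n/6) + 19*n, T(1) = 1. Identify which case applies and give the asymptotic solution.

a=6, b=6, f(n)=19*n.
log_6(6) = 1, so n^(log_b(a)) = n.
f(n) = Theta(n), so Case 2 applies.
T(n) = Theta(n log n).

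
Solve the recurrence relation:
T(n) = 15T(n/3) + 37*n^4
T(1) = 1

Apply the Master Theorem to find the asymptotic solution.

a=15, b=3, f(n)=37*n^4. log_3(15) = 2.465 < 4. Case 3: T(n) = O(n^4).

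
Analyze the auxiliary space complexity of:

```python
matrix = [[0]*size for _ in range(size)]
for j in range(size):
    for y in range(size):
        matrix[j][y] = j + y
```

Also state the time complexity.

Space complexity: O(n^2).
A 2D structure of size n x n is allocated.
Time complexity: O(n^2).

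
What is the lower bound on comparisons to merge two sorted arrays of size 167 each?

To merge two sorted arrays of size 167, we need at least 333 comparisons in the worst case. An adversary can force every element to be compared.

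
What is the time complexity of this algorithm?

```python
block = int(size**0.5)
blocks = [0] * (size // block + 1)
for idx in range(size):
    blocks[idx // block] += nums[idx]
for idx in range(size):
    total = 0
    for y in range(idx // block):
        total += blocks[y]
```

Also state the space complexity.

Time complexity: O(n * sqrt(n)).
Space complexity: O(sqrt(n)).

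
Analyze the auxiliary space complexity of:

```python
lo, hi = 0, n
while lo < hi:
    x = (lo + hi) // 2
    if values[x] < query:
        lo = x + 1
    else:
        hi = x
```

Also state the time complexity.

Space complexity: O(1).
Only a constant amount of auxiliary storage is used; nothing grows with n.
Time complexity: O(log n).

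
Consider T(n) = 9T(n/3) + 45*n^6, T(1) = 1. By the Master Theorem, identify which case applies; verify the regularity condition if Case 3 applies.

a=9, b=3, f(n)=45*n^6.
log_3(9) = 2 < 6.
f(n) = Omega(n^(2+epsilon)) for some epsilon > 0, so Case 3 is the candidate.
Regularity: a*f(n/b) = 9*45*(n/3)^6 = (9/729)*45*n^6 <= c*f(n) with c = 9/729 < 1. Satisfied.
Case 3: T(n) = Theta(n^6).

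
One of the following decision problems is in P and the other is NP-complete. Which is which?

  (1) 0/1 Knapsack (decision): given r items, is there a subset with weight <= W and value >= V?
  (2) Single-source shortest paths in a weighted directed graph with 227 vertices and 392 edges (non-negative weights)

(1) is NP-complete: reduces from Subset Sum.
(2) is P: Dijkstra's algorithm runs in O((V+E) log V).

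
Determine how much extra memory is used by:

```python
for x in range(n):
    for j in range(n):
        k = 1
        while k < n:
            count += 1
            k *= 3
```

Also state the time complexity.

Space complexity: O(1).
Only a constant amount of auxiliary storage is used; nothing grows with n.
Time complexity: O(n^2 log n).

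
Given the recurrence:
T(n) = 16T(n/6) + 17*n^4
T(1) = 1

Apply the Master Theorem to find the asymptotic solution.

a=16, b=6, f(n)=17*n^4. log_6(16) = 1.547 < 4. Case 3: T(n) = O(n^4).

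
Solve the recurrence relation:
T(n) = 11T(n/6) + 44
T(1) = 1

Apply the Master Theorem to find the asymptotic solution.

a=11, b=6, f(n)=44. log_6(11) = 1.338. Case 1 of Master Theorem: T(n) = O(n^1.338).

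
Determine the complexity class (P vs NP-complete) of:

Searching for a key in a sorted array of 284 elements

This problem is in P: binary search runs in O(log n).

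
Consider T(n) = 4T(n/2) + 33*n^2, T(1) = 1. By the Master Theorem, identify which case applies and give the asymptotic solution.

a=4, b=2, f(n)=33*n^2.
log_2(4) = 2, so n^(log_b(a)) = n^2.
f(n) = Theta(n^2), so Case 2 applies.
T(n) = Theta(n^2 log n).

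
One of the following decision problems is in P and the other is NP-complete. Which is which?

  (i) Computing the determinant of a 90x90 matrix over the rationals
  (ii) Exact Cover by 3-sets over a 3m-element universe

(i) is P: Gaussian elimination runs in O(n^3).
(ii) is NP-complete: one of Karp's 21 NP-complete problems.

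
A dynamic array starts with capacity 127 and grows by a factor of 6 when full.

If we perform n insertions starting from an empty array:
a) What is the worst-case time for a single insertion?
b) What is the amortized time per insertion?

(a) Worst-case single insertion: O(n) -- when the array is full at capacity c, the resize copies all c elements, and c can be Theta(n).
(b) Resizes happen at sizes 127, 762, 4572, ... Total copy cost for n insertions: 127 + 762 + ... = O(n) (geometric series with ratio 1/6). Amortized cost per insertion: O(n)/n = O(1).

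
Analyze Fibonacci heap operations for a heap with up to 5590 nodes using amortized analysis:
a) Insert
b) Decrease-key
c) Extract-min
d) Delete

Fibonacci heaps use lazy consolidation. Potential function Phi = t + 2m (t = number of trees, m = marked nodes).
- Insert: O(1) actual, Delta Phi = +1 (one new tree) => O(1) amortized.
- Decrease-key: with c cascading cuts, actual cost is O(c); Delta Phi <= c - 2(c-1) + 2 = 4 - c (c new trees; >= c-1 marks cleared; <= 1 new mark). Amortized O(c) + (4 - c) = O(1).
- Extract-min: O(D(n) + t) actual; consolidation drops t to <= D(n)+1, so Delta Phi pays for the t term. D(n) = O(log n) for n = 5590 => O(log n) amortized.
- Delete: decrease-key to -inf then extract-min = O(log n).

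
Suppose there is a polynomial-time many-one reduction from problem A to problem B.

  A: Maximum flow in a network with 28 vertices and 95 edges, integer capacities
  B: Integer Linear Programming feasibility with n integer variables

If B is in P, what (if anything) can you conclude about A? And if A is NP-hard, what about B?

A poly-time reduction A <=_p B means any A-instance can be transformed to a B-instance in poly time.
If B is in P: compose the reduction with B's poly-time algorithm to solve A in poly time, so A is in P.
If A is NP-hard: every NP problem reduces to A, which reduces to B; composing reductions, every NP problem reduces to B, so B is NP-hard.
(Here in fact A is P and B is NP-complete.)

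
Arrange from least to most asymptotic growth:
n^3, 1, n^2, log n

Ordered by growth rate: 1 < log n < n^2 < n^3.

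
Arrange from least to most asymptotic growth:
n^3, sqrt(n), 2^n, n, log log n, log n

Ordered by growth rate: log log n < log n < sqrt(n) < n < n^3 < 2^n.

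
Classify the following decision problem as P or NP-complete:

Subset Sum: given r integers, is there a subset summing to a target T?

This problem is NP-complete: one of Karp's 21 NP-complete problems.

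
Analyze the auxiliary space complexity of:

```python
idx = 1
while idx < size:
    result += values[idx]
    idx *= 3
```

Space complexity: O(1).
Only a constant amount of auxiliary storage is used; nothing grows with n.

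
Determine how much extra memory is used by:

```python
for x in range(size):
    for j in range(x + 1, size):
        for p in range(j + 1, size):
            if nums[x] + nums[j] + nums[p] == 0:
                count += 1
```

Space complexity: O(1).
Only a constant amount of auxiliary storage is used; nothing grows with n.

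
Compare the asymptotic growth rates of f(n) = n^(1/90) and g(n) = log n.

f(n) = n^(1/90) grows faster: any positive power of n dominates log n.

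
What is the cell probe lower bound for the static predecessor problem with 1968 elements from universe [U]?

The Patrascu-Thorup lower bound shows any data structure on n = 1968 elements using O(n * polylog(n)) space requires Omega(log log U) query time. van Emde Boas trees achieve O(log log U) with O(U) space.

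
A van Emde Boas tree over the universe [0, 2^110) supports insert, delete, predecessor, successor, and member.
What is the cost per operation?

vEB recursively partitions [0, 1298074214633706907132624082305024) into sqrt(u) clusters of size sqrt(u). Each operation recurses into either one cluster or the summary, never both: T(u) = T(sqrt(u)) + O(1) => T(u) = O(log log u) = O(log 110). This is worst-case, not just amortized.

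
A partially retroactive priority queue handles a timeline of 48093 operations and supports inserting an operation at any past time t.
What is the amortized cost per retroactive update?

Partially retroactive priority queues (Demaine-Iacono-Langerman) allow updates at past times with queries only at the present. With a balanced BST over the m = 48093 timeline events tracking bridges, each retroactive insert or delete is O(log m) amortized.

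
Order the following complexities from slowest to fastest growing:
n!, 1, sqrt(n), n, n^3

Ordered by growth rate: 1 < sqrt(n) < n < n^3 < n!.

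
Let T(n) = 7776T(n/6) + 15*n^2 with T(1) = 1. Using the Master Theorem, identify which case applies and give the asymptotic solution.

a=7776, b=6, f(n)=15*n^2.
log_6(7776) = 5 > 2.
Since f(n) = O(n^2) is polynomially smaller than n^5, Case 1 applies.
T(n) = Theta(n^5).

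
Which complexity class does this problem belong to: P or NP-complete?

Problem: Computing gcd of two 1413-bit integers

This problem is in P: the Euclidean algorithm runs in polynomial time in the bit-length.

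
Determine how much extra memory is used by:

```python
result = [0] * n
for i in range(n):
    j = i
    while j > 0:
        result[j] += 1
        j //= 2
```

Space complexity: O(n).
Auxiliary storage grows linearly with the input size n in the worst case.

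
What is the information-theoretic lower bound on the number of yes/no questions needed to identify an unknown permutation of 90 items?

There are 90! = 1485715964481761497309522733620825737885569961284688766942216863704985393094065876545992131370884059645617234469978112000000000000000000000 permutations. Each yes/no question gives at most 1 bit, so at least ceil(log_2(1485715964481761497309522733620825737885569961284688766942216863704985393094065876545992131370884059645617234469978112000000000000000000000)) = 459 questions are needed.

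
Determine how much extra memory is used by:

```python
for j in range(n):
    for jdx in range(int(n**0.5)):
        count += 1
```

Space complexity: O(1).
Only a constant amount of auxiliary storage is used; nothing grows with n.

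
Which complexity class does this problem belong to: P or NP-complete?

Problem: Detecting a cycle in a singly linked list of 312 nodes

This problem is in P: Floyd's tortoise-and-hare runs in O(n) time, O(1) space.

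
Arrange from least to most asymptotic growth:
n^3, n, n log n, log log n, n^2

Ordered by growth rate: log log n < n < n log n < n^2 < n^3.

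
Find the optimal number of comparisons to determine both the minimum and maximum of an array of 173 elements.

Naive approach: 344 comparisons (172 for max + 172 for min).
Optimal: Compare elements in pairs first (floor(n/2) = 86 comparisons), then find max among winners and min among losers (86 comparisons each).
Total: ceil(3n/2) - 2 = 258 comparisons. An adversary argument shows this is also a lower bound.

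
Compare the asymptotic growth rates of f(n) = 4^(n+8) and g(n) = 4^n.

f(n) = 4^(n+8) and g(n) = 4^n are Theta of each other: 4^(n+8) = 4^8 * 4^n = Theta(4^n).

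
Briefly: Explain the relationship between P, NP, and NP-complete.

P: solvable in polynomial time. NP: verifiable in polynomial time. NP-complete: in NP and at least as hard as every problem in NP (via polynomial reduction). P is a subset of NP. If any NP-complete problem is in P, then P = NP.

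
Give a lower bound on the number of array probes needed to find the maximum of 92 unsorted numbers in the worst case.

Adversary: any unprobed cell could hold a value larger than everything seen so far. If fewer than 92 cells are probed, the adversary places the max in an unprobed cell. So all 92 cells must be examined; together with 92-1 comparisons this is tight.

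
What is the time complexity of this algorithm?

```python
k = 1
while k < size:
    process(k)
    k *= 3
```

Time complexity: O(log n).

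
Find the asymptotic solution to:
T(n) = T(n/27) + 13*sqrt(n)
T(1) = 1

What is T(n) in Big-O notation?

Each level contributes sqrt(n/27^k). Geometric series with ratio 1/sqrt(27) < 1 sums to O(sqrt(n)).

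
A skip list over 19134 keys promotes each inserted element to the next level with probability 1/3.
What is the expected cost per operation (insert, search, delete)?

Expected number of levels is O(log_3(19134)) = O(log n). A search visits O(1) expected nodes per level over O(log n) levels. Insert/delete are a search plus O(1) pointer updates per level. Expected O(log n) per operation.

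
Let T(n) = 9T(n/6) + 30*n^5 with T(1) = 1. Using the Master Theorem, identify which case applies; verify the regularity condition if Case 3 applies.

a=9, b=6, f(n)=30*n^5.
log_6(9) = 1.226 < 5.
f(n) = Omega(n^(1.226+epsilon)) for some epsilon > 0, so Case 3 is the candidate.
Regularity: a*f(n/b) = 9*30*(n/6)^5 = (9/7776)*30*n^5 <= c*f(n) with c = 9/7776 < 1. Satisfied.
Case 3: T(n) = Theta(n^5).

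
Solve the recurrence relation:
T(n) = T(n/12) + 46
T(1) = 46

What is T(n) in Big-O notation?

Each step divides n by 12 and adds 46. After log_12(n) steps, T(n) = O(log n).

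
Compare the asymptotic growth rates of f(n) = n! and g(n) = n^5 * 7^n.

f(n) = n! grows faster: by Stirling n! ~ (n/e)^n sqrt(2*pi*n); (n/e)^n eventually dominates n^5 * 7^n.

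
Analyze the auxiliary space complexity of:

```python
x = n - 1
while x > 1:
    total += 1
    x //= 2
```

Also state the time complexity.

Space complexity: O(1).
Only a constant amount of auxiliary storage is used; nothing grows with n.
Time complexity: O(log n).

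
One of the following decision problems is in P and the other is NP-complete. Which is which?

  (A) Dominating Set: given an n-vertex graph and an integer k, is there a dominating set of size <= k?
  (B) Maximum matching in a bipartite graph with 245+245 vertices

(A) is NP-complete: reduces from Set Cover (with k part of the input).
(B) is P: Hopcroft-Karp runs in O(E sqrt(V)).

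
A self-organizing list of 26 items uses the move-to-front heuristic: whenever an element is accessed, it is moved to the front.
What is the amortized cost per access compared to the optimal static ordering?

With potential Phi = number of inversions between the MTF list and the optimal static list (at most C(26,2)), each access has amortized cost at most 2 * (cost under optimal static ordering). This is the move-to-front 2-competitiveness result.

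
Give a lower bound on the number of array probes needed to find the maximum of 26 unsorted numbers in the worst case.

Adversary: any unprobed cell could hold a value larger than everything seen so far. If fewer than 26 cells are probed, the adversary places the max in an unprobed cell. So all 26 cells must be examined; together with 26-1 comparisons this is tight.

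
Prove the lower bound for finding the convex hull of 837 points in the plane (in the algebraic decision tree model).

Reduction from sorting: given 837 numbers x_1,...,x_{837}, map x_i to the point (x_i, x_i^2) on the parabola y = x^2. All points are on the convex hull, and walking the hull gives them in sorted x-order. Since sorting requires Omega(n log n), so does planar convex hull.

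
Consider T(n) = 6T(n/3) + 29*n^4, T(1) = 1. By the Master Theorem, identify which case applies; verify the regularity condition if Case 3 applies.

a=6, b=3, f(n)=29*n^4.
log_3(6) = 1.631 < 4.
f(n) = Omega(n^(1.631+epsilon)) for some epsilon > 0, so Case 3 is the candidate.
Regularity: a*f(n/b) = 6*29*(n/3)^4 = (6/81)*29*n^4 <= c*f(n) with c = 6/81 < 1. Satisfied.
Case 3: T(n) = Theta(n^4).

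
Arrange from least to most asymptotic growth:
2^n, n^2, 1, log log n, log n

Ordered by growth rate: 1 < log log n < log n < n^2 < 2^n.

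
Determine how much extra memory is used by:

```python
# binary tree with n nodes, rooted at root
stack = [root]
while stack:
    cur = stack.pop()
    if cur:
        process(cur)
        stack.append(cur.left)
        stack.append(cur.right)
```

Space complexity: O(n).
Auxiliary storage grows linearly with the input size n in the worst case.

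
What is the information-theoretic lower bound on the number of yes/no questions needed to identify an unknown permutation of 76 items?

There are 76! = 1885494701666050254987932260861146558230394535379329335672487982961844043495537923117729972224000000000000000000 permutations. Each yes/no question gives at most 1 bit, so at least ceil(log_2(1885494701666050254987932260861146558230394535379329335672487982961844043495537923117729972224000000000000000000)) = 370 questions are needed.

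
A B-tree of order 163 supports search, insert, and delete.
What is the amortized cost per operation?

B-tree of order 163 has height O(log_163 n). Each operation traverses the tree height. Splits during insert and merges during delete are O(1) each and occur at most once per level. Total cost per operation: O(log_163 n).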